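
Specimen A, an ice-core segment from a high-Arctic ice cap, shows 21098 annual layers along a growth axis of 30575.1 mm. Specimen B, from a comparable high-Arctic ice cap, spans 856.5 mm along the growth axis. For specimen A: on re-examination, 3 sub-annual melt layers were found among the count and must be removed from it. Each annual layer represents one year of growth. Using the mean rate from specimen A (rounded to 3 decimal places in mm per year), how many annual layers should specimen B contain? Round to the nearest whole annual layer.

591 annual layers

Specimen A: true annual layer count = 21098 − 3 = 21095.
A: 30575.1 mm over 21095 years gives 30575.1 / 21095 ≈ 1.449 mm/year.
For B, 856.5 / 1.449 = 591.10 years ≈ 591 annual layers.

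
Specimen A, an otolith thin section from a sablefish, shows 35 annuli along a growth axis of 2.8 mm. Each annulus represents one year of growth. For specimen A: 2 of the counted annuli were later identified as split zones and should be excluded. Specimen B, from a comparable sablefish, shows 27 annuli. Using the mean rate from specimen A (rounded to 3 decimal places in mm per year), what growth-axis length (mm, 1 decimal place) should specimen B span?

2.3 mm

Specimen A: after corrections the count is 35 − 2 = 33 annuli.
A: 2.8 mm over 33 years gives 2.8 / 33 ≈ 0.085 mm/year.
B's length ≈ 0.085 × 27 = 2.3 mm.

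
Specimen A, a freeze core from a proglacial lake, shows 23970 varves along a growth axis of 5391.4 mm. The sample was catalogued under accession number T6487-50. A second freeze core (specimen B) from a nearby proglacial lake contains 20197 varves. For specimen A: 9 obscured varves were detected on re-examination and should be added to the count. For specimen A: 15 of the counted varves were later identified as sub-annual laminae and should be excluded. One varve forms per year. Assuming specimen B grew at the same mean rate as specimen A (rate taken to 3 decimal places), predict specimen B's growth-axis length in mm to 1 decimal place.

4544.3 mm

Specimen A: adjusted count: 23970 − 15 + 9 = 23964 varves.
A: Extension rate ≈ 5391.4 / 23964 = 0.225 mm per year.
For B, 0.225 mm/year × 20197 years = 4544.3 mm.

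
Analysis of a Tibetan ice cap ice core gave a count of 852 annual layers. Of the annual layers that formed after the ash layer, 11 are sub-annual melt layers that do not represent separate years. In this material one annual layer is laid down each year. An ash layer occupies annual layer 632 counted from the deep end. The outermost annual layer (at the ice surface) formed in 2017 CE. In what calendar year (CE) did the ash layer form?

1808 CE

Between annual layer 632 and the ice surface there are 852 − 632 = 220 annual layers.
220 − 11 false = 209 true annual layers after the ash layer.
Counting back 209 years from 2017 CE places the ash layer in 2017 − 209 = 1808 CE.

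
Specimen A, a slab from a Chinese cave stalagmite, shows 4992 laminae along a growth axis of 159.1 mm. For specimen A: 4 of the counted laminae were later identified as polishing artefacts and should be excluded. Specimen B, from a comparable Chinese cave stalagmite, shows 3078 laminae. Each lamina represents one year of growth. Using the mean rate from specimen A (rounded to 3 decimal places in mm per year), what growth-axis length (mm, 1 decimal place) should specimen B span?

98.5 mm

Specimen A: true lamina count = 4992 − 4 = 4988.
A: Extension rate ≈ 159.1 / 4988 = 0.032 mm/yr.
For B, 0.032 mm/year × 3078 years = 98.5 mm.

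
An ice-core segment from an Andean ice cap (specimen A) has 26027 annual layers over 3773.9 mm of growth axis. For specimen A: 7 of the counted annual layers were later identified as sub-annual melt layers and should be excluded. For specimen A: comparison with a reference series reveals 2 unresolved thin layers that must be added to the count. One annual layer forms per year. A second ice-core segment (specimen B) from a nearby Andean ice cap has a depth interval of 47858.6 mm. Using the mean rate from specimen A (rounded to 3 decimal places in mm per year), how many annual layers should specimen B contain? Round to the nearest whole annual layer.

Specimen A: true annual layer count = 26027 − 7 + 2 = 26022.
A: Mean rate = 3773.9 mm / 26022 years ≈ 0.145 mm/year.
B spans 47858.6 / 0.145 = 330059.31 years ≈ 330059 annual layers.

330059 annual layers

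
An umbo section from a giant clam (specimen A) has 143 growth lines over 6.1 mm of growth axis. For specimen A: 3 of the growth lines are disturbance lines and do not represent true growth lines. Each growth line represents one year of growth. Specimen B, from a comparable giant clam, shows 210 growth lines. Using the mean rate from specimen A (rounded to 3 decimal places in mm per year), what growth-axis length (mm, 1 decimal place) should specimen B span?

9.2 mm

Specimen A: adjusted count: 143 − 3 = 140 growth lines.
A: Mean rate = 6.1 mm / 140 years ≈ 0.044 mm/yr.
For B, 0.044 mm/year × 210 years = 9.2 mm.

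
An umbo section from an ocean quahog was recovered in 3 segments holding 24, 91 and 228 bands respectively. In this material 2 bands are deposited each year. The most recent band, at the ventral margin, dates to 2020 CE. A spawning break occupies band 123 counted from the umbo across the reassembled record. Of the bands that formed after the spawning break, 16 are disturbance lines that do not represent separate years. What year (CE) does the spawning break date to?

1918 CE

Total bands = 24 + 91 + 228 = 343.
The spawning break sits at band 123 from the umbo, so 343 − 123 = 220 bands formed after it.
220 − 16 false = 204 true bands after the spawning break.
204 bands at 2 per year is 204 / 2 = 102 years.
Counting back 102 years from 2020 CE places the spawning break in 2020 − 102 = 1918 CE.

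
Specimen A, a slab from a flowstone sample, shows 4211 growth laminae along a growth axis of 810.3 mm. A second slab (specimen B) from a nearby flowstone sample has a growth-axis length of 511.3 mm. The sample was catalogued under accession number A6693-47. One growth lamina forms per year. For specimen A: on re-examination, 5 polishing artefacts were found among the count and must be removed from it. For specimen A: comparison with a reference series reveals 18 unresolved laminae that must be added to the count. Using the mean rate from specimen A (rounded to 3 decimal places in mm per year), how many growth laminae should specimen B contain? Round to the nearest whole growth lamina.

Specimen A: correcting the raw count gives 4211 − 5 + 18 = 4224 true growth laminae.
A: Extension rate ≈ 810.3 / 4224 = 0.192 mm per year.
B spans 511.3 / 0.192 = 2663.02 years ≈ 2663 growth laminae.

2663 growth laminae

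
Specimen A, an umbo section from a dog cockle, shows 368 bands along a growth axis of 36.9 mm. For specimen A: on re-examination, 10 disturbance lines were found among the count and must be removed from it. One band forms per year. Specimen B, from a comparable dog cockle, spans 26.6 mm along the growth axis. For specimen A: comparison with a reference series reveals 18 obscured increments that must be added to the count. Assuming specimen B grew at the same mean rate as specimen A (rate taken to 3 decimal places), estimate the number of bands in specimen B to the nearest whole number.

271 bands

Specimen A: true band count = 368 − 10 + 18 = 376.
A: 36.9 mm over 376 years gives 36.9 / 376 ≈ 0.098 mm/year.
B spans 26.6 / 0.098 = 271.43 years ≈ 271 bands.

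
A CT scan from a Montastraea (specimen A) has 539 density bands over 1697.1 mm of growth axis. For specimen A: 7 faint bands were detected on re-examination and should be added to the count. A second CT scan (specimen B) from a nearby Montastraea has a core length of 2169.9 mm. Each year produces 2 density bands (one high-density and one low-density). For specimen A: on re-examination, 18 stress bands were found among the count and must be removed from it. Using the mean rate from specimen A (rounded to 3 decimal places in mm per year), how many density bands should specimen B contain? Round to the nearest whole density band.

Specimen A: adjusted count: 539 − 18 + 7 = 528 density bands.
Specimen A: 528 density bands at 2 per year is 528 / 2 = 264 years.
A: Extension rate ≈ 1697.1 / 264 = 6.428 mm/yr.
B spans 2169.9 / 6.428 = 337.57 years; at 2 density bands per year that is 337.57 × 2 ≈ 675 density bands.

675 density bands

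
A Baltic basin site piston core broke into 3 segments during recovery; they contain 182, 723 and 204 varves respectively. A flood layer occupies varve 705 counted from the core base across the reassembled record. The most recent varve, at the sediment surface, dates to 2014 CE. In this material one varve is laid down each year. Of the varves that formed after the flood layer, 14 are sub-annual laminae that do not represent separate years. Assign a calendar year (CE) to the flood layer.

1624 CE

Total varves = 182 + 723 + 204 = 1109.
The flood layer sits at varve 705 from the core base, so 1109 − 705 = 404 varves formed after it.
Excluding 14 false varves: 404 − 14 = 390.
2014 − 390 = 1624 CE.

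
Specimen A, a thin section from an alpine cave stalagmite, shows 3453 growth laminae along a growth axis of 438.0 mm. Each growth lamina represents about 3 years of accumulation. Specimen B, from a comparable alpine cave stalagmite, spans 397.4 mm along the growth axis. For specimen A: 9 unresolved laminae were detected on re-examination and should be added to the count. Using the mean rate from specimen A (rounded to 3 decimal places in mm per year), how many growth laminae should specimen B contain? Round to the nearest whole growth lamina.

3154 growth laminae

Specimen A: adjusted count: 3453 + 9 = 3462 growth laminae.
Specimen A: 3462 growth laminae at 3 years each span 3462 × 3 = 10386 years.
A: Extension rate ≈ 438.0 / 10386 = 0.042 mm/yr.
For B, 397.4 / 0.042 = 9461.90 years; at 3 years per growth lamina that is 9461.90 / 3 ≈ 3154 growth laminae.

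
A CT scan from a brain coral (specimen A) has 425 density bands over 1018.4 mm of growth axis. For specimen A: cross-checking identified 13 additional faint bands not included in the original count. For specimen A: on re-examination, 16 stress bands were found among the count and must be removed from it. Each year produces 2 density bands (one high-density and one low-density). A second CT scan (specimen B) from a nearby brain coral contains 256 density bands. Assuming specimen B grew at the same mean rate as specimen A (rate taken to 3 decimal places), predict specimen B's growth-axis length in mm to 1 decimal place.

Specimen A: true density band count = 425 − 16 + 13 = 422.
Specimen A: dividing by 2 density bands per year: 422 / 2 = 211 years.
A: Extension rate ≈ 1018.4 / 211 = 4.827 mm per year.
Specimen B: with 2 density bands per year, 256 / 2 = 128 years. Length of B = 4.827 × 128 = 617.9 mm.

617.9 mm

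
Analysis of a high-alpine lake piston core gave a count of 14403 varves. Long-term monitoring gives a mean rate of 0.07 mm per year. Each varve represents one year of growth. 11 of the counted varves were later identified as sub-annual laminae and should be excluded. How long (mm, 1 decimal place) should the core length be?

True varve count = 14403 − 11 = 14392.
Length ≈ 0.07 × 14392 = 1007.4 mm.

1007.4 mm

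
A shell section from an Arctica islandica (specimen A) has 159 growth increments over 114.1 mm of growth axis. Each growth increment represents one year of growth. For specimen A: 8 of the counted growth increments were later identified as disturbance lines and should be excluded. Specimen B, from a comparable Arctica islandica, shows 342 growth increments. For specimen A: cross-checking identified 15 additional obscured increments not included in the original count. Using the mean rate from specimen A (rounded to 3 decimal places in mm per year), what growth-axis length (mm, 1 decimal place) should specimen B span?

Specimen A: adjusted count: 159 − 8 + 15 = 166 growth increments.
A: Mean rate = 114.1 mm / 166 years ≈ 0.687 mm/yr.
Length of B = 0.687 × 342 = 235.0 mm.

235.0 mm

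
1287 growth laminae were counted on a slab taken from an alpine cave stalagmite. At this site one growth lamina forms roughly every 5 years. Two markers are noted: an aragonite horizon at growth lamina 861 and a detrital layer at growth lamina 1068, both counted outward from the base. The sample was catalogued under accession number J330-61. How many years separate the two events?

1035 years

1068 − 861 = 207 growth laminae lie between the two events.
Multiplying by 5 years per growth lamina: 207 × 5 = 1035 years.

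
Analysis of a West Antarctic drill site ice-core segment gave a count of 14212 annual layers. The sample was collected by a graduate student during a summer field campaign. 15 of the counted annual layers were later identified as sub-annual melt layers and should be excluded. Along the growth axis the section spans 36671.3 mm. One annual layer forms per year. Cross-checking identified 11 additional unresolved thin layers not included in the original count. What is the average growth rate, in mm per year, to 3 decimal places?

2.581 mm per year

After corrections the count is 14212 − 15 + 11 = 14208 annual layers.
36671.3 mm over 14208 years gives 36671.3 / 14208 ≈ 2.581 mm per year.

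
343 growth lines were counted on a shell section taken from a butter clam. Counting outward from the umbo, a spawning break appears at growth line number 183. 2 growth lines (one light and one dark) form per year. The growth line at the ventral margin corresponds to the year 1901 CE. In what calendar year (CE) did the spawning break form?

1821 CE

343 − 183 = 160 growth lines lie beyond the spawning break toward the ventral margin.
160 growth lines at 2 per year is 160 / 2 = 80 years.
1901 − 80 = 1821 CE.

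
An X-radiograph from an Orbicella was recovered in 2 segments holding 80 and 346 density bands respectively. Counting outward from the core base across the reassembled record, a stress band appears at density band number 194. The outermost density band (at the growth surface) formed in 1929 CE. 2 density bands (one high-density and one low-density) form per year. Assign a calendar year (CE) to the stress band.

1813 CE

Total density bands = 80 + 346 = 426.
426 − 194 = 232 density bands lie beyond the stress band toward the growth surface.
With 2 density bands per year, 232 / 2 = 116 years.
1929 − 116 = 1813 CE.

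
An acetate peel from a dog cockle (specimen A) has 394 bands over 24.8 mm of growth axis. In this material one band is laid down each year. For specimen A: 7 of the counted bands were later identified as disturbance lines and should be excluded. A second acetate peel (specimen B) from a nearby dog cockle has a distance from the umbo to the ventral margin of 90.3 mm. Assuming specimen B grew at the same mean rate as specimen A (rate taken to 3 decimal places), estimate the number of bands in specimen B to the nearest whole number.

1411 bands

Specimen A: correcting the raw count gives 394 − 7 = 387 true bands.
A: Mean rate = 24.8 mm / 387 years ≈ 0.064 mm/year.
B spans 90.3 / 0.064 = 1410.94 years ≈ 1411 bands.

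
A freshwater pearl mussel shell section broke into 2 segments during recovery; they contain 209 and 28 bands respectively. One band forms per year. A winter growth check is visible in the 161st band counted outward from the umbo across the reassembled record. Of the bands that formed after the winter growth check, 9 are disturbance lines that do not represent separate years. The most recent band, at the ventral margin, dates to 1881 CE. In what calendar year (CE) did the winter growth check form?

Total bands = 209 + 28 = 237.
Between band 161 and the ventral margin there are 237 − 161 = 76 bands.
76 − 9 false = 67 true bands after the winter growth check.
1881 − 67 = 1814 CE.

1814 CE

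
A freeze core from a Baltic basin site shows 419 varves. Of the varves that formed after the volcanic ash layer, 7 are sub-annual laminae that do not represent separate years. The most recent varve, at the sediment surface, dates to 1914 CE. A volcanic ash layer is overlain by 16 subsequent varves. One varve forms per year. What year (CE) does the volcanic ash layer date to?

1905 CE

16 varves formed after the volcanic ash layer.
Removing the 7 false varves leaves 16 − 7 = 9 true varves beyond the volcanic ash layer.
Counting back 9 years from 1914 CE places the volcanic ash layer in 1914 − 9 = 1905 CE.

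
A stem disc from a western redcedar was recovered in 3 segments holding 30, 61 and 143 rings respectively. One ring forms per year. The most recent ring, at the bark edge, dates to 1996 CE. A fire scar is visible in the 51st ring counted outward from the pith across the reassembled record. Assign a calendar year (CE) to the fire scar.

1813 CE

Total rings = 30 + 61 + 143 = 234.
234 − 51 = 183 rings lie beyond the fire scar toward the bark edge.
1996 − 183 = 1813 CE.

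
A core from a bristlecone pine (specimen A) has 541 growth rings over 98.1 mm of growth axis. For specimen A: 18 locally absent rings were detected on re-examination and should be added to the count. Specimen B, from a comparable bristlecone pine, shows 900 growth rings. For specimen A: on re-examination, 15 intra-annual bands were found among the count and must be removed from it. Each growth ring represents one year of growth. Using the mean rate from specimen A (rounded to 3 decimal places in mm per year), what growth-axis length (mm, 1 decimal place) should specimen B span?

Specimen A: after corrections the count is 541 − 15 + 18 = 544 growth rings.
A: 98.1 mm over 544 years gives 98.1 / 544 ≈ 0.180 mm/yr.
Length of B = 0.180 × 900 = 162.0 mm.

162.0 mm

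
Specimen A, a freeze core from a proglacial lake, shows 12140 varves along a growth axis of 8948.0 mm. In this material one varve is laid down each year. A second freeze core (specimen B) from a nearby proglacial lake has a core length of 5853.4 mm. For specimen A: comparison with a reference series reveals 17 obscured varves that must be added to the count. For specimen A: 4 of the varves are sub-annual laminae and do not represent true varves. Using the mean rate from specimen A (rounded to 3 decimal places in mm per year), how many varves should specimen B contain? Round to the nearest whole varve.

Specimen A: adjusted count: 12140 − 4 + 17 = 12153 varves.
A: 8948.0 mm over 12153 years gives 8948.0 / 12153 ≈ 0.736 mm per year.
For B, 5853.4 / 0.736 = 7952.99 years ≈ 7953 varves.

7953 varves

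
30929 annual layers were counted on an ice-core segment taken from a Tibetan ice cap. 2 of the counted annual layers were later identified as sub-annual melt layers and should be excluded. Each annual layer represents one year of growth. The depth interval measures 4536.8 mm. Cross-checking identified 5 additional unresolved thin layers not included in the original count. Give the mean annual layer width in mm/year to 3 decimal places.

0.147 mm/year

After corrections the count is 30929 − 2 + 5 = 30932 annual layers.
4536.8 mm over 30932 years gives 4536.8 / 30932 ≈ 0.147 mm/year.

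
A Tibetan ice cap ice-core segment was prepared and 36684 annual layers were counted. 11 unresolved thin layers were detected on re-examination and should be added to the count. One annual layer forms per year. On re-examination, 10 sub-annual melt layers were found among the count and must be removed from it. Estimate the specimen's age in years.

36685 years

True annual layer count = 36684 − 10 + 11 = 36685.
At one annual layer per year, that is 36685 years.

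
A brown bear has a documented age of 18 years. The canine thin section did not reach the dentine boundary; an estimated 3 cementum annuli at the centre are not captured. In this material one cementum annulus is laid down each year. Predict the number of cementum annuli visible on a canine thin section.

15 cementum annuli

Expected cementum annuli over 18 years: 18.
Less the 3 uncaptured cementum annuli: 18 − 3 = 15.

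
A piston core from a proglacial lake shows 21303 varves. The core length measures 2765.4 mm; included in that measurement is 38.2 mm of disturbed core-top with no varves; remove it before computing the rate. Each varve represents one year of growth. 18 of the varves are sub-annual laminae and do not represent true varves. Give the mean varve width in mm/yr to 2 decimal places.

0.13 mm/yr

Correcting the raw count gives 21303 − 18 = 21285 true varves.
Removing the 38.2 mm offcut leaves 2765.4 − 38.2 = 2727.2 mm.
Mean rate = 2727.2 mm / 21285 years ≈ 0.13 mm/yr.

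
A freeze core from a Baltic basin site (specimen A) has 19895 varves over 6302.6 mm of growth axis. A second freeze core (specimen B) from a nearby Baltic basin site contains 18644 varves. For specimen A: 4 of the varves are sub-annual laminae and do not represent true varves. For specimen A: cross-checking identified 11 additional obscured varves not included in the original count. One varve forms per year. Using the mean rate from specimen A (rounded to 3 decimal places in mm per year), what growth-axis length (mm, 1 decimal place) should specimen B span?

Specimen A: adjusted count: 19895 − 4 + 11 = 19902 varves.
A: Extension rate ≈ 6302.6 / 19902 = 0.317 mm per year.
For B, 0.317 mm/year × 18644 years = 5910.1 mm.

5910.1 mm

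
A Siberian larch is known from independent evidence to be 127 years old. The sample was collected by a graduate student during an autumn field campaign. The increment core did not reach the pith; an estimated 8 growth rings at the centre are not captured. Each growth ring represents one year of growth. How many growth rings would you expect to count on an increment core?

119 growth rings

At one growth ring per year, 127 years correspond to 127 growth rings.
Less the 8 uncaptured growth rings: 127 − 8 = 119.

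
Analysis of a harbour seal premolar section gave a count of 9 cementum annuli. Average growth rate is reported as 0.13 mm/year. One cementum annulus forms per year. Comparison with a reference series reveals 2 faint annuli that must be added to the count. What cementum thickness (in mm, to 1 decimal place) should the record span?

1.4 mm

Correcting the raw count gives 9 + 2 = 11 true cementum annuli.
11 years at 0.13 mm/year gives 0.13 × 11 = 1.4 mm.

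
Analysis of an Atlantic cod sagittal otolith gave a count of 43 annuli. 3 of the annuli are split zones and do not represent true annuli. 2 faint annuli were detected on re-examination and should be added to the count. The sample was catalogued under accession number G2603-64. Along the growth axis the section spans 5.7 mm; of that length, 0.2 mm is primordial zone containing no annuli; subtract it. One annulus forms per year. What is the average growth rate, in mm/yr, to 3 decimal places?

Adjusted count: 43 − 3 + 2 = 42 annuli.
The growth record spans 5.7 − 0.2 = 5.5 mm.
Extension rate ≈ 5.5 / 42 = 0.131 mm/yr.

0.131 mm/yr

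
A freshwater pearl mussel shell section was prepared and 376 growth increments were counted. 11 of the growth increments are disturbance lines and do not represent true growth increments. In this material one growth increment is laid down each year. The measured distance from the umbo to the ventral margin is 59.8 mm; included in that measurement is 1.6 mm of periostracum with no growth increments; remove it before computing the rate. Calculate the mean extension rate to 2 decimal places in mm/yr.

After corrections the count is 376 − 11 = 365 growth increments.
The growth record spans 59.8 − 1.6 = 58.2 mm.
58.2 mm over 365 years gives 58.2 / 365 ≈ 0.16 mm/yr.

0.16 mm/yr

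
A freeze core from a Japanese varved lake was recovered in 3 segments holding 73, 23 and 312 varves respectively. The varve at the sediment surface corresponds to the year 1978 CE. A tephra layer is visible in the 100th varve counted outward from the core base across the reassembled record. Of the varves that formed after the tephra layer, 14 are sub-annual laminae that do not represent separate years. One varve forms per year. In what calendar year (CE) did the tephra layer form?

Total varves = 73 + 23 + 312 = 408.
The tephra layer sits at varve 100 from the core base, so 408 − 100 = 308 varves formed after it.
308 − 14 false = 294 true varves after the tephra layer.
The varve at the sediment surface is 1978 CE, so the tephra layer dates to 1978 − 294 = 1684 CE.

1684 CE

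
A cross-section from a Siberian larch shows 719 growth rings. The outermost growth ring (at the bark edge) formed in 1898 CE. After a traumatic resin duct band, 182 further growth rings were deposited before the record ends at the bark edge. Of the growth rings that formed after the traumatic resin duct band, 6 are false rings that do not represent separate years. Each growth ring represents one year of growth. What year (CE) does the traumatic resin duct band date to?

1722 CE

182 growth rings post-date the traumatic resin duct band.
Removing the 6 false growth rings leaves 182 − 6 = 176 true growth rings beyond the traumatic resin duct band.
1898 − 176 = 1722 CE.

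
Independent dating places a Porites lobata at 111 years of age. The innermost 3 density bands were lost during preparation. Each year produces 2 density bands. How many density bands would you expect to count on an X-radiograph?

219 density bands

111 years at 2 density bands per year gives 111 × 2 = 222 density bands.
222 − 3 missed = 219 density bands expected in the prepared section.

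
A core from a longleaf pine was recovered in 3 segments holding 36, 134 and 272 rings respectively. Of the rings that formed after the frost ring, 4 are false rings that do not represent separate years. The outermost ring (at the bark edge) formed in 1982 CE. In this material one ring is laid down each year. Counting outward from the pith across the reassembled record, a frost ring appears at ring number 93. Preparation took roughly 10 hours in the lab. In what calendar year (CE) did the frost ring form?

1637 CE

Total rings = 36 + 134 + 272 = 442.
442 − 93 = 349 rings lie beyond the frost ring toward the bark edge.
Removing the 4 false rings leaves 349 − 4 = 345 true rings beyond the frost ring.
1982 − 345 = 1637 CE.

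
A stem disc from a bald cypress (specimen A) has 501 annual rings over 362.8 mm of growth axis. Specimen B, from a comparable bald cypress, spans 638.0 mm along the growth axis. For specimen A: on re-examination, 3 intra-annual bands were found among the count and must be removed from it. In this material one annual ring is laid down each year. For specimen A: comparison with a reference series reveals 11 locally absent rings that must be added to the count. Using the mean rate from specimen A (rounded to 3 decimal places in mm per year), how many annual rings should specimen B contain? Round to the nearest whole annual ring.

895 annual rings

Specimen A: adjusted count: 501 − 3 + 11 = 509 annual rings.
A: 362.8 mm over 509 years gives 362.8 / 509 ≈ 0.713 mm/yr.
Specimen B: 638.0 mm / 0.713 mm per year = 894.81 years ≈ 895 annual rings.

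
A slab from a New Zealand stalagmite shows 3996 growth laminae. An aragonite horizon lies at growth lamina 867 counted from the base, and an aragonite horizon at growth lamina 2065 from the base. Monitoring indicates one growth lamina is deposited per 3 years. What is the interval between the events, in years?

The two markers are separated by 2065 − 867 = 1198 growth laminae.
Multiplying by 3 years per growth lamina: 1198 × 3 = 3594 years.

3594 years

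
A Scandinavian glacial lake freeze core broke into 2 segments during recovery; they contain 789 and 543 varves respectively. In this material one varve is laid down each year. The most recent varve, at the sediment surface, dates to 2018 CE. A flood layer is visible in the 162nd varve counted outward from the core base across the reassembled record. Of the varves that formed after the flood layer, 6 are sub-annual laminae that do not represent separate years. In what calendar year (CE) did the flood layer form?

Total varves = 789 + 543 = 1332.
Between varve 162 and the sediment surface there are 1332 − 162 = 1170 varves.
Removing the 6 false varves leaves 1170 − 6 = 1164 true varves beyond the flood layer.
2018 − 1164 = 854 CE.

854 CE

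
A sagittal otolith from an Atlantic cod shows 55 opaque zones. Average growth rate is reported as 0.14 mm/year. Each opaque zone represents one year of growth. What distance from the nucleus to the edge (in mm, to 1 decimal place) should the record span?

The record spans 55 years at 0.14 mm per year.
Predicted length = 0.14 mm/year × 55 years = 7.7 mm.

7.7 mm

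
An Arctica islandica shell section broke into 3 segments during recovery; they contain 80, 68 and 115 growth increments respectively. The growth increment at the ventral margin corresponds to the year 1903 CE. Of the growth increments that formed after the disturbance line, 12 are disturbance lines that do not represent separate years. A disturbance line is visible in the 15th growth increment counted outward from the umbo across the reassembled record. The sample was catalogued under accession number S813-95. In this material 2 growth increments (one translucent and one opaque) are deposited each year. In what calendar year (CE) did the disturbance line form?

1785 CE

Total growth increments = 80 + 68 + 115 = 263.
Between growth increment 15 and the ventral margin there are 263 − 15 = 248 growth increments.
Removing the 12 false growth increments leaves 248 − 12 = 236 true growth increments beyond the disturbance line.
With 2 growth increments per year, 236 / 2 = 118 years.
Counting back 118 years from 1903 CE places the disturbance line in 1903 − 118 = 1785 CE.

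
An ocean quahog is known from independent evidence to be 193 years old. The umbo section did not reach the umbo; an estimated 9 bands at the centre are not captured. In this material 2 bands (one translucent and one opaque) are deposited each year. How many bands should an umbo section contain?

377 bands

Expected bands: 193 × 2 = 386.
Subtracting the 9 bands not captured gives 386 − 9 = 377 bands in the record.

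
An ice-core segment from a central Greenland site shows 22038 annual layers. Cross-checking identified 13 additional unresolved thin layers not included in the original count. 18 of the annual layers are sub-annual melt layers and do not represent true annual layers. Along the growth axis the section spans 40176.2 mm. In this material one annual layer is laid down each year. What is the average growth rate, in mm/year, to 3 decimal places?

1.823 mm/year

Correcting the raw count gives 22038 − 18 + 13 = 22033 true annual layers.
Mean rate = 40176.2 mm / 22033 years ≈ 1.823 mm/year.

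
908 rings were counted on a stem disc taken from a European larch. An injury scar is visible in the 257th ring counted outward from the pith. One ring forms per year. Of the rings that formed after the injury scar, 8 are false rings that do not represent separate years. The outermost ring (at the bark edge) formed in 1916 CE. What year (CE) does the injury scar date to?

Between ring 257 and the bark edge there are 908 − 257 = 651 rings.
651 − 8 false = 643 true rings after the injury scar.
The ring at the bark edge is 1916 CE, so the injury scar dates to 1916 − 643 = 1273 CE.

1273 CE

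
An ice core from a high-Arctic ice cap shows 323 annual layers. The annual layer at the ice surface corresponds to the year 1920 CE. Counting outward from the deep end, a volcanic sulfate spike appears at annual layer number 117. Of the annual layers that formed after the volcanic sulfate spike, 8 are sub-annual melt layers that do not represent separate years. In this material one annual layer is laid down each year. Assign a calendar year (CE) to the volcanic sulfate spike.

1722 CE

323 − 117 = 206 annual layers lie beyond the volcanic sulfate spike toward the ice surface.
206 − 8 false = 198 true annual layers after the volcanic sulfate spike.
The annual layer at the ice surface is 1920 CE, so the volcanic sulfate spike dates to 1920 − 198 = 1722 CE.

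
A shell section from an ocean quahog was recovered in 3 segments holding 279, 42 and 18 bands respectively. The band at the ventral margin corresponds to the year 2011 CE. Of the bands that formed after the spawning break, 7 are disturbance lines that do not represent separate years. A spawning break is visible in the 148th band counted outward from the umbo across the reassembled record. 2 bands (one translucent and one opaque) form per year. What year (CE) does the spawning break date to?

1919 CE

Total bands = 279 + 42 + 18 = 339.
339 − 148 = 191 bands lie beyond the spawning break toward the ventral margin.
Excluding 7 false bands: 191 − 7 = 184.
184 bands at 2 per year is 184 / 2 = 92 years.
The band at the ventral margin is 2011 CE, so the spawning break dates to 2011 − 92 = 1919 CE.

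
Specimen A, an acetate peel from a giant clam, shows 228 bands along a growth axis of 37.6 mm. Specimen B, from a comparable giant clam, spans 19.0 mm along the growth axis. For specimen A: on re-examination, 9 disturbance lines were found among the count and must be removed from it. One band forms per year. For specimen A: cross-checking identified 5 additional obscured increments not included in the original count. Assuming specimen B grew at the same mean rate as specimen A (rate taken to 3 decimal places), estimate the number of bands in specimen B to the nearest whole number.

Specimen A: adjusted count: 228 − 9 + 5 = 224 bands.
A: 37.6 mm over 224 years gives 37.6 / 224 ≈ 0.168 mm/yr.
For B, 19.0 / 0.168 = 113.10 years ≈ 113 bands.

113 bands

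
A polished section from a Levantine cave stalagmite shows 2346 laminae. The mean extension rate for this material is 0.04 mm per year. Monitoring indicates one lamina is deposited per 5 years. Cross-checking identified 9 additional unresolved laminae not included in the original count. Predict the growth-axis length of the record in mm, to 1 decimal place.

471.0 mm

Correcting the raw count gives 2346 + 9 = 2355 true laminae.
2355 laminae at 5 years each span 2355 × 5 = 11775 years.
11775 years at 0.04 mm/year gives 0.04 × 11775 = 471.0 mm.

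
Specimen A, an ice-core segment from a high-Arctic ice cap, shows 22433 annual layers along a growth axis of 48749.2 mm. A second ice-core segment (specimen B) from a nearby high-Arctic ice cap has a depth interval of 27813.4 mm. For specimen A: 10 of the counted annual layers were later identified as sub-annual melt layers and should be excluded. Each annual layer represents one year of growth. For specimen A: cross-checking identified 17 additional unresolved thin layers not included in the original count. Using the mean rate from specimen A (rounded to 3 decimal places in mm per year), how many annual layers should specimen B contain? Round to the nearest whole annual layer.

12805 annual layers

Specimen A: correcting the raw count gives 22433 − 10 + 17 = 22440 true annual layers.
A: Mean rate = 48749.2 mm / 22440 years ≈ 2.172 mm/year.
B spans 27813.4 / 2.172 = 12805.43 years ≈ 12805 annual layers.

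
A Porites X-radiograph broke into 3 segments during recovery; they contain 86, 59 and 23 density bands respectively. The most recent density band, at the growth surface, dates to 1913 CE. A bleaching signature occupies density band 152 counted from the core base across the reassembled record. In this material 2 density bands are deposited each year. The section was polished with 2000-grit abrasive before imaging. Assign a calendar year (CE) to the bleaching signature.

1905 CE

Total density bands = 86 + 59 + 23 = 168.
Between density band 152 and the growth surface there are 168 − 152 = 16 density bands.
16 density bands at 2 per year is 16 / 2 = 8 years.
1913 − 8 = 1905 CE.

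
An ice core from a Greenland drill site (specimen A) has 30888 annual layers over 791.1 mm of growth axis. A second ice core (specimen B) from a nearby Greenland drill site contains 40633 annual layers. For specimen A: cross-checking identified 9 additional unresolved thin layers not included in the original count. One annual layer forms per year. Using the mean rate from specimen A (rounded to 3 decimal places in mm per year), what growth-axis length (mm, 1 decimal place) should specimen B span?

1056.5 mm

Specimen A: correcting the raw count gives 30888 + 9 = 30897 true annual layers.
A: 791.1 mm over 30897 years gives 791.1 / 30897 ≈ 0.026 mm per year.
B's length ≈ 0.026 × 40633 = 1056.5 mm.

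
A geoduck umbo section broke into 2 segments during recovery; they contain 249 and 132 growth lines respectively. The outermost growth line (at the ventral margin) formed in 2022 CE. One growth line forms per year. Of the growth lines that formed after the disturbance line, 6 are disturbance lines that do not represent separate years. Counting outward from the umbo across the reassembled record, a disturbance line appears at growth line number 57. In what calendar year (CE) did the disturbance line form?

1704 CE

Total growth lines = 249 + 132 = 381.
Between growth line 57 and the ventral margin there are 381 − 57 = 324 growth lines.
324 − 6 false = 318 true growth lines after the disturbance line.
2022 − 318 = 1704 CE.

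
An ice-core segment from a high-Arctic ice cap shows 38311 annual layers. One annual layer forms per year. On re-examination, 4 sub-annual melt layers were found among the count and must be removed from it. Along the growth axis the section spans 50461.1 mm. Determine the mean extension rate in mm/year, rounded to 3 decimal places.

1.317 mm/year

Adjusted count: 38311 − 4 = 38307 annual layers.
Extension rate ≈ 50461.1 / 38307 = 1.317 mm/year.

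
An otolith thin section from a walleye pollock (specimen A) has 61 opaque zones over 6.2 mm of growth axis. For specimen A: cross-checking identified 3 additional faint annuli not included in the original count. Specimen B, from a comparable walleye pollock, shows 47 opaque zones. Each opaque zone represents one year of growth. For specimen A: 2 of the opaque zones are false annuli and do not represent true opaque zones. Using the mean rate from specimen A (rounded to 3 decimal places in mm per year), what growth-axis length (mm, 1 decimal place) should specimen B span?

Specimen A: after corrections the count is 61 − 2 + 3 = 62 opaque zones.
A: Mean rate = 6.2 mm / 62 years ≈ 0.100 mm per year.
B's length ≈ 0.100 × 47 = 4.7 mm.

4.7 mm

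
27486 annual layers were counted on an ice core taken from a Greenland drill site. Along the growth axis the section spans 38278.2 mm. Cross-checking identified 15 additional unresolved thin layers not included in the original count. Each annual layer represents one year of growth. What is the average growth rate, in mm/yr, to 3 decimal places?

1.392 mm/yr

True annual layer count = 27486 + 15 = 27501.
Mean rate = 38278.2 mm / 27501 years ≈ 1.392 mm/yr.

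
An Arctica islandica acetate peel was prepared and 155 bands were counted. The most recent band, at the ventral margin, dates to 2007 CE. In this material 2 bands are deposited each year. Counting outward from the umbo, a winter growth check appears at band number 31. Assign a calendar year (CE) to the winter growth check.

1945 CE

155 − 31 = 124 bands lie beyond the winter growth check toward the ventral margin.
Dividing by 2 bands per year: 124 / 2 = 62 years.
2007 − 62 = 1945 CE.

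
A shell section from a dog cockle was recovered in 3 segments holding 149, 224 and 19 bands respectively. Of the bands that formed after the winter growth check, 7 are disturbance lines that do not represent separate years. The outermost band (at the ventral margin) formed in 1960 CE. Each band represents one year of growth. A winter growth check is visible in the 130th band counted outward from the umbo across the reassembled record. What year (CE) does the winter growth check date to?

1705 CE

Total bands = 149 + 224 + 19 = 392.
The winter growth check sits at band 130 from the umbo, so 392 − 130 = 262 bands formed after it.
Excluding 7 false bands: 262 − 7 = 255.
The band at the ventral margin is 1960 CE, so the winter growth check dates to 1960 − 255 = 1705 CE.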